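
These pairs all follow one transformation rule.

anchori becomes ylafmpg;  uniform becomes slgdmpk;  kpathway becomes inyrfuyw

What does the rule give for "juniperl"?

hslgncpj

What's happening: shift every letter 2 places backward in the alphabet (wrapping around).
For "juniperl" the result is "hslgncpj".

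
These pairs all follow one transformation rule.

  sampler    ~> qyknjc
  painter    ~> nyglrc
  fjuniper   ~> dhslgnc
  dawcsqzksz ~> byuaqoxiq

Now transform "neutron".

lcsrpm

What's happening: delete the last character, then shift every letter 2 places backward in the alphabet (wrapping around).
For "neutron", step one produces "neutro"; step two turns that into "lcsrpm".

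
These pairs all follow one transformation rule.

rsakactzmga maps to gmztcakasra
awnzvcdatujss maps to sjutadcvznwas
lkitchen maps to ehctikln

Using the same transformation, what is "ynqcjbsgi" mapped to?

Looking at the pairs, the operation is to reverse the string, then move the first character to the end.
Applying both steps to "ynqcjbsgi": "igsbjcqny", then "gsbjcqnyi".

gsbjcqnyi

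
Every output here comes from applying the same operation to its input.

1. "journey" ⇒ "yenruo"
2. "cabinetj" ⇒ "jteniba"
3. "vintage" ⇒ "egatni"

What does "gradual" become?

laudar

Rule — delete the first character, then reverse the string.
Starting from "gradual": after the first operation, "radual"; after the second, "laudar".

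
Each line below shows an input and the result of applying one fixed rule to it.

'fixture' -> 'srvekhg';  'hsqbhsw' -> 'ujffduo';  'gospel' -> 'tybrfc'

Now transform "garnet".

Rule — shift every letter 13 places forward in the alphabet (wrapping around) — i.e. ROT13, then take characters alternately from the front and the back (1st, last, 2nd, 2nd-last, ...).
On "garnet" that produces "tgnrea".

tgnrea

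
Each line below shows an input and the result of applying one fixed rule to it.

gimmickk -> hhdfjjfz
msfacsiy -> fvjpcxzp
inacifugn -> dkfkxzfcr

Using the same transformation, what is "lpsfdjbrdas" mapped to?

xpimpcagyoa

The rule is to shift every letter 3 places backward in the alphabet (wrapping around), then move the last 2 characters to the front (rotate right by 2).
"lpsfdjbrdas" → "impcagyoaxp" → "xpimpcagyoa".
(Check on "inacifugn": → "fkxzfcrdk" → "dkfkxzfcr" ✓)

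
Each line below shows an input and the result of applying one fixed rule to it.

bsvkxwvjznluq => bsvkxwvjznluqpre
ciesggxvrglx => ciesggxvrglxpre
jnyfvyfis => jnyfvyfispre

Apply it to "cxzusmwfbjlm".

Each output is the input with this applied: append "pre".
For "cxzusmwfbjlm" the result is "cxzusmwfbjlmpre".

cxzusmwfbjlmpre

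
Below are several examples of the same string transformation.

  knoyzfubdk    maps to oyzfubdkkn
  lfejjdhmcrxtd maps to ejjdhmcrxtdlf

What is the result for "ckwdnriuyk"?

wdnriuykck

The rule is to move the first 2 characters to the end (rotate left by 2).
Applying that to "ckwdnriuyk" gives "wdnriuykck".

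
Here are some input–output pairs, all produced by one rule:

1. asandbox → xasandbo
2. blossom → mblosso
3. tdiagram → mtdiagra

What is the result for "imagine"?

Rule — move the last character to the front.
"imagine" → "eimagin".

eimagin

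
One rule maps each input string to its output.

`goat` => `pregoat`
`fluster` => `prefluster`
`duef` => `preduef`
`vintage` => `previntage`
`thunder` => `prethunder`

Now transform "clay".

preclay

In each case the input is transformed by: prepend "pre".
"clay" → "preclay".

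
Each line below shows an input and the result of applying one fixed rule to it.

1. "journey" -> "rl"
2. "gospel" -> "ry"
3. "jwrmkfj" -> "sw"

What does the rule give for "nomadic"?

vp

The pattern: shift every letter 13 places forward in the alphabet (wrapping around) — i.e. ROT13, then keep only the last 2 characters.
For "nomadic", step one produces "abznqvp"; step two turns that into "vp".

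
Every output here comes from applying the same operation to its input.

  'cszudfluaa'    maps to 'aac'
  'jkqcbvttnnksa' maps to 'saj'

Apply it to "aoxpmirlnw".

nwa

Rule — move the first character to the end, then keep only the last 3 characters.
"aoxpmirlnw" → "oxpmirlnwa" → "nwa".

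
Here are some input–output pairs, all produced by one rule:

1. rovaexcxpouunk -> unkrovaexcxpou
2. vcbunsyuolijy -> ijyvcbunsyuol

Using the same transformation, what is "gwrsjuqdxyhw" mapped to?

yhwgwrsjuqdx

The rule is to move the last 3 characters to the front (rotate right by 3).
For "gwrsjuqdxyhw" the result is "yhwgwrsjuqdx".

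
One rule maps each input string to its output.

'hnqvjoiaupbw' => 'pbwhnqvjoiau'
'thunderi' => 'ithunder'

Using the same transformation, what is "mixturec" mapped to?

Each output is the input with this applied: move the first 3 characters to the end (rotate left by 3), then swap the front and back halves of the string.
"mixturec" → "turecmix" → "cmixture".

cmixture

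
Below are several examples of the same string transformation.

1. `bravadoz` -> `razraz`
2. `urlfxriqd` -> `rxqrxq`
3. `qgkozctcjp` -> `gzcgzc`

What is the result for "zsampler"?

sprspr

What's happening: keep one character in every 3, starting at position 2 (positions 2nd, 5th, 8th, ...), then write the whole string twice.
Applying that to "zsampler" gives "sprspr".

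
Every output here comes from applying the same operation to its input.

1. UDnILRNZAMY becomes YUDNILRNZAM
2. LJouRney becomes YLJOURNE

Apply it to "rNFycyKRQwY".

YRNFYCYKRQW

In each case the input is transformed by: move the last character to the front, then convert every letter to uppercase.
"rNFycyKRQwY" → "YrNFycyKRQw" → "YRNFYCYKRQW".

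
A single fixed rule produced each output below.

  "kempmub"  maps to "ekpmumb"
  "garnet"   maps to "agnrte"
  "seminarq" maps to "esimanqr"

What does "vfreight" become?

fvergith

Each output is the input with this applied: swap each adjacent pair of characters (1↔2, 3↔4, ...).
Applying that to "vfreight" gives "fvergith".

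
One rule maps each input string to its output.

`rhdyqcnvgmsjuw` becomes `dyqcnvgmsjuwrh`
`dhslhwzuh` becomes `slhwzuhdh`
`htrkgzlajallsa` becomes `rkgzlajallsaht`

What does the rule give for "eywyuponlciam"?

wyuponlciamey

Each output is the input with this applied: move the first 2 characters to the end (rotate left by 2).
So "eywyuponlciam" becomes "wyuponlciamey".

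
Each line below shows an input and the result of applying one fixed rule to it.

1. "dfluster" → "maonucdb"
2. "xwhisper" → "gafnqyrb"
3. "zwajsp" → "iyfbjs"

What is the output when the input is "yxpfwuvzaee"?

Each output is the input with this applied: take characters alternately from the front and the back (1st, last, 2nd, 2nd-last, ...), then shift every letter 9 places forward in the alphabet (wrapping around).
Starting from "yxpfwuvzaee": after the first operation, "yexepafzwvu"; after the second, "hngnyjoifed".
(Check on "xwhisper": → "xrwehpis" → "gafnqyrb" ✓)

hngnyjoifed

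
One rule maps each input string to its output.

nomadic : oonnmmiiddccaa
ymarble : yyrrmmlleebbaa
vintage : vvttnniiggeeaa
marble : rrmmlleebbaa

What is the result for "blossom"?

The transformation: sort the characters into reverse alphabetical order, then double every character.
On "blossom": the first step gives "ssoomlb", and the second then gives "ssssoooommllbb".

ssssoooommllbb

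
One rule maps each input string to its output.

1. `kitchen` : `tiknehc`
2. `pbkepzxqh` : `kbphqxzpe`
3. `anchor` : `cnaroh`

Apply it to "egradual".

rgelauda

What's happening: reverse the string, then move the last 3 characters to the front (rotate right by 3).
So "egradual" becomes "rgelauda".
(Check on "kitchen": → "nehctik" → "tiknehc" ✓)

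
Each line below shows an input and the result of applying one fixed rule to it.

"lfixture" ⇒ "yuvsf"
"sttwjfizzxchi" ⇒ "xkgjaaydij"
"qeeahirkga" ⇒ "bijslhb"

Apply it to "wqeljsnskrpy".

mktotlsqz

Each output is the input with this applied: shift every letter 1 place forward in the alphabet (wrapping around), then delete the first 3 characters.
"wqeljsnskrpy" → "xrfmktotlsqz" → "mktotlsqz".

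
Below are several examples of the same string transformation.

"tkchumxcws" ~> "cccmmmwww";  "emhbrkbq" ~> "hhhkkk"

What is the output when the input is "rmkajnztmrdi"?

The rule is to keep one character in every 3, starting at position 3 (positions 3rd, 6th, 9th, ...), then repeat every character 3 times.
On "rmkajnztmrdi" that produces "kkknnnmmmiii".

kkknnnmmmiii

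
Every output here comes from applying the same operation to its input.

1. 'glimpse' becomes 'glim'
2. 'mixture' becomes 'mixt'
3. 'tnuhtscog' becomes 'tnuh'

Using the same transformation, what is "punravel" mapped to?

punr

The rule is to keep only the first 4 characters.
Applying that to "punravel" gives "punr".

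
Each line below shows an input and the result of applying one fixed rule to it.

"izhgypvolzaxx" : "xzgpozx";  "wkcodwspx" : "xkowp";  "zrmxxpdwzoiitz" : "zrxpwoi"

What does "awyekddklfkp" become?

What's happening: move the last character to the front, then keep every other character starting from the first (positions 1st, 3rd, 5th, ...).
On "awyekddklfkp": the first step gives "pawyekddklfk", and the second then gives "pwedkf".

pwedkf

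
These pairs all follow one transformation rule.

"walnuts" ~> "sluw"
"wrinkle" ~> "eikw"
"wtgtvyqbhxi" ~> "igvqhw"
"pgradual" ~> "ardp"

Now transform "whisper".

In each case the input is transformed by: keep every other character starting from the first (positions 1st, 3rd, 5th, ...), then swap the first and last characters.
Working it through for "whisper": intermediate "wipr", final "ripw".

ripw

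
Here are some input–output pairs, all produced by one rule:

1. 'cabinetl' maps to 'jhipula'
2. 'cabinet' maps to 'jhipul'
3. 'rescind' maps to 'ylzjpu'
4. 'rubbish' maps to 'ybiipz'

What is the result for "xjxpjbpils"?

eqewqiwps

The rule is to delete the last character, then shift every letter 7 places forward in the alphabet (wrapping around).
Working it through for "xjxpjbpils": intermediate "xjxpjbpil", final "eqewqiwps".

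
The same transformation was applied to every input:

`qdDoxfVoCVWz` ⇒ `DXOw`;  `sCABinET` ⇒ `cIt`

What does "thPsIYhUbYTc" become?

Hiut

Looking at the pairs, the operation is to keep one character in every 3, starting at position 2 (positions 2nd, 5th, 8th, ...), then flip the case of every letter.
Working it through for "thPsIYhUbYTc": intermediate "hIUT", final "Hiut".
(Check on "sCABinET": → "CiT" → "cIt" ✓)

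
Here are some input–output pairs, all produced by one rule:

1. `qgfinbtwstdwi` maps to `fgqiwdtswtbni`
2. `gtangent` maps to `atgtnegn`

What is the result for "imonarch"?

omihcran

Looking at the pairs, the operation is to move the first 3 characters to the end (rotate left by 3), then reverse the string.
For "imonarch", step one produces "narchimo"; step two turns that into "omihcran".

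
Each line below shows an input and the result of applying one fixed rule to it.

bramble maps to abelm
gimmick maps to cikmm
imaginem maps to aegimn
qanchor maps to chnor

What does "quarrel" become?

aelrr

The pattern: delete the first 2 characters, then sort the characters into alphabetical order.
On "quarrel": the first step gives "arrel", and the second then gives "aelrr".
(Check on "gimmick": → "mmick" → "cikmm" ✓)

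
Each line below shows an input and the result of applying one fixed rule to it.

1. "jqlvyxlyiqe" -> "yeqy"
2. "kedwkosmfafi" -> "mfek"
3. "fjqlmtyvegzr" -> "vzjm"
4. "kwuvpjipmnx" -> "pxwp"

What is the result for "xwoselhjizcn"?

jcwe

What's happening: keep one character in every 3, starting at position 2 (positions 2nd, 5th, 8th, ...), then swap the front and back halves of the string.
On "xwoselhjizcn": the first step gives "wejc", and the second then gives "jcwe".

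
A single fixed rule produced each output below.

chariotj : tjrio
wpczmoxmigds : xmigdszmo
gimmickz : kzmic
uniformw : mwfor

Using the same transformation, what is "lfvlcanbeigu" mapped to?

nbeigulca

The rule is to delete the first 3 characters, then move the first 3 characters to the end (rotate left by 3).
Applying both steps to "lfvlcanbeigu": "lcanbeigu", then "nbeigulca".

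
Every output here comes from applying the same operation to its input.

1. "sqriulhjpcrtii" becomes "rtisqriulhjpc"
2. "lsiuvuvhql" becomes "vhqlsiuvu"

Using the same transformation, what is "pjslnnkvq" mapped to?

Rule — delete the last character, then move the last 3 characters to the front (rotate right by 3).
Starting from "pjslnnkvq": after the first operation, "pjslnnkv"; after the second, "nkvpjsln".

nkvpjsln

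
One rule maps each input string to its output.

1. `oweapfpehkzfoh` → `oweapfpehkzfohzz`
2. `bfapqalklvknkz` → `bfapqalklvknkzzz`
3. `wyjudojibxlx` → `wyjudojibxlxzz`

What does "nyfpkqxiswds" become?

Looking at the pairs, the operation is to append "zz".
"nyfpkqxiswds" → "nyfpkqxiswdszz".

nyfpkqxiswdszz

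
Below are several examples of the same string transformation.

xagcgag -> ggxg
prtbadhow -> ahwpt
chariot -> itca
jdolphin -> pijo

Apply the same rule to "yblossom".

soyl

Looking at the pairs, the operation is to keep every other character starting from the first (positions 1st, 3rd, 5th, ...), then move the first 2 characters to the end (rotate left by 2).
On "yblossom": the first step gives "ylso", and the second then gives "soyl".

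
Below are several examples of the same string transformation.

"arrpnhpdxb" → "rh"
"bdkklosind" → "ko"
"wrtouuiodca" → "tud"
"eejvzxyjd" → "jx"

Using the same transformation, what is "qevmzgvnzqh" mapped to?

vgz

The pattern: delete the last 2 characters, then keep one character in every 3, starting at position 3 (positions 3rd, 6th, 9th, ...).
For "qevmzgvnzqh", step one produces "qevmzgvnz"; step two turns that into "vgz".
(Check on "eejvzxyjd": → "eejvzxy" → "jx" ✓)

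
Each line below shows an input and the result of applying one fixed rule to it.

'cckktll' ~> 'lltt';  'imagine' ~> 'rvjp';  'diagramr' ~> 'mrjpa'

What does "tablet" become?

cjk

Each output is the input with this applied: delete the last 3 characters, then shift every letter 9 places forward in the alphabet (wrapping around).
Working it through for "tablet": intermediate "tab", final "cjk".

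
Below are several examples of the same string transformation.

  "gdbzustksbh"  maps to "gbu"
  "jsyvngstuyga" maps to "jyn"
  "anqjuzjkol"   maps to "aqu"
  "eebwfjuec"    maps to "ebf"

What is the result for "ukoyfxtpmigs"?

The pattern: keep every other character starting from the first (positions 1st, 3rd, 5th, ...), then keep only the first 3 characters.
For "ukoyfxtpmigs", step one produces "uoftmg"; step two turns that into "uof".

uof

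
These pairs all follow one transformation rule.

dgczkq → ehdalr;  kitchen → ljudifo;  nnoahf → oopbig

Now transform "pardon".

qbsepo

Rule — shift every letter 1 place forward in the alphabet (wrapping around).
For "pardon" the result is "qbsepo".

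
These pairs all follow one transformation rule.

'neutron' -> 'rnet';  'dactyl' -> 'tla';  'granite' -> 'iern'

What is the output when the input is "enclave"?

aenl

The rule is to move the last 3 characters to the front (rotate right by 3), then keep every other character starting from the first (positions 1st, 3rd, 5th, ...).
Working it through for "enclave": intermediate "aveencl", final "aenl".
(Check on "neutron": → "ronneut" → "rnet" ✓)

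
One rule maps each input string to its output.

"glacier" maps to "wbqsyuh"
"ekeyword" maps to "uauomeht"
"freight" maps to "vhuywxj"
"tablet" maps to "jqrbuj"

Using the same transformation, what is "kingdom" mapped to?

Rule — shift every letter 10 places backward in the alphabet (wrapping around).
"kingdom" → "aydwtec".

aydwtec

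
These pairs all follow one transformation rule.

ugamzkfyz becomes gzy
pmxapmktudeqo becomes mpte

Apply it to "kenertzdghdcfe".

Looking at the pairs, the operation is to keep one character in every 3, starting at position 2 (positions 2nd, 5th, 8th, ...).
On "kenertzdghdcfe" that produces "erdde".

erdde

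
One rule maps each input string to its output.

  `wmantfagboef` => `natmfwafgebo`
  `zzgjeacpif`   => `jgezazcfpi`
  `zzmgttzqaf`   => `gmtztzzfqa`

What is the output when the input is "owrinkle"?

irnwkole

Looking at the pairs, the operation is to move the first 3 characters to the end (rotate left by 3), then take characters alternately from the front and the back (1st, last, 2nd, 2nd-last, ...).
For "owrinkle", step one produces "inkleowr"; step two turns that into "irnwkole".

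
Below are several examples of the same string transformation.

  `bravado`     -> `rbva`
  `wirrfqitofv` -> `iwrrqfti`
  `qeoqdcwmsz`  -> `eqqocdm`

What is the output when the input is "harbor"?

ahb

The pattern: swap each adjacent pair of characters (1↔2, 3↔4, ...), then delete the last 3 characters.
For "harbor", step one produces "ahbrro"; step two turns that into "ahb".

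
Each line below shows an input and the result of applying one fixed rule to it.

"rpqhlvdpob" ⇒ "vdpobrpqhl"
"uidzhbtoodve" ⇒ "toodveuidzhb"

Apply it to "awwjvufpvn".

ufpvnawwjv

The pattern: swap the front and back halves of the string.
On "awwjvufpvn" that produces "ufpvnawwjv".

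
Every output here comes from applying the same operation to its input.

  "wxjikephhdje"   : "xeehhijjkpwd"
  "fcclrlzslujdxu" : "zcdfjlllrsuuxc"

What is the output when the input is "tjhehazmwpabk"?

Looking at the pairs, the operation is to sort the characters into alphabetical order, then swap the first and last characters.
"tjhehazmwpabk" → "aabehhjkmptwz" → "zabehhjkmptwa".

zabehhjkmptwa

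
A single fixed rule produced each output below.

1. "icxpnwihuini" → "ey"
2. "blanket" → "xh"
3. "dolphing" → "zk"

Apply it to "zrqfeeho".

vn

Looking at the pairs, the operation is to shift every letter 4 places backward in the alphabet (wrapping around), then keep only the first 2 characters.
"zrqfeeho" → "vn".
(Check on "blanket": → "xhwjgap" → "xh" ✓)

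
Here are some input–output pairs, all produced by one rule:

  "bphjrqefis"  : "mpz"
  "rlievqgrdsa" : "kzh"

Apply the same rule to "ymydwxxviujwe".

qdl

The rule is to shift every letter 7 places forward in the alphabet (wrapping around), then keep only the last 3 characters.
For "ymydwxxviujwe" the result is "qdl".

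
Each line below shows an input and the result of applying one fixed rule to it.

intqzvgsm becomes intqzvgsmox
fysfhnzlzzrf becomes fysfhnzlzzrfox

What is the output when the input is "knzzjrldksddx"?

knzzjrldksddxox

The transformation: append "ox".
Doing the same to "knzzjrldksddx": "knzzjrldksddxox".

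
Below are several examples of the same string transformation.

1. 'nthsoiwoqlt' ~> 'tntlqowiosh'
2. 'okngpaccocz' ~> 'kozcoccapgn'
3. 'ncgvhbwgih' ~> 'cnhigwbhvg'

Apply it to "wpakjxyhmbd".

pwdbmhyxjka

Rule — reverse the string, then move the last 2 characters to the front (rotate right by 2).
"wpakjxyhmbd" → "pwdbmhyxjka".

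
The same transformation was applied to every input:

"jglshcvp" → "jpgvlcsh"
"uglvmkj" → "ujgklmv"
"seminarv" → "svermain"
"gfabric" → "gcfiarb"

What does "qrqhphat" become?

Each output is the input with this applied: take characters alternately from the front and the back (1st, last, 2nd, 2nd-last, ...).
So "qrqhphat" becomes "qtraqhhp".

qtraqhhp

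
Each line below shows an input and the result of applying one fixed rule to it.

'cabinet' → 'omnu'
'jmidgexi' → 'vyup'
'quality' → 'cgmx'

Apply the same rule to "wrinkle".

In each case the input is transformed by: shift every letter 12 places forward in the alphabet (wrapping around), then keep only the first 4 characters.
"wrinkle" → "iduzwxq" → "iduz".
(Check on "jmidgexi": → "vyupsqju" → "vyup" ✓)

iduz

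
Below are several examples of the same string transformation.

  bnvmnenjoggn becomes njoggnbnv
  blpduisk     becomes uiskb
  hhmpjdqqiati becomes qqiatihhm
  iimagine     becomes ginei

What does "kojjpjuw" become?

The rule is to swap the front and back halves of the string, then delete the last 3 characters.
Starting from "kojjpjuw": after the first operation, "pjuwkojj"; after the second, "pjuwk".

pjuwk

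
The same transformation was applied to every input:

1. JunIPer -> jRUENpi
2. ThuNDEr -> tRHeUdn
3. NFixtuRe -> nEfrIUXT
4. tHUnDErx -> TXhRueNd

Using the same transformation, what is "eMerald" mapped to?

EDmLEAR

The rule is to flip the case of every letter, then take characters alternately from the front and the back (1st, last, 2nd, 2nd-last, ...).
So "eMerald" becomes "EDmLEAR".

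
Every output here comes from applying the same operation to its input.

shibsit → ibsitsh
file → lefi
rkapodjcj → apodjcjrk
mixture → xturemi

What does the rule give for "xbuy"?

What's happening: move the first 2 characters to the end (rotate left by 2).
Applying that to "xbuy" gives "uyxb".

uyxb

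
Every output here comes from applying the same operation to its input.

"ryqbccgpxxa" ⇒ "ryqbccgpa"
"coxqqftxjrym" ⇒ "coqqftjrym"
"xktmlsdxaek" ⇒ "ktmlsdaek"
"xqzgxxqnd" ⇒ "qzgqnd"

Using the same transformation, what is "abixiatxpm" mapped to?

abiiatpm

The transformation: remove every "x".
Doing the same to "abixiatxpm": "abiiatpm".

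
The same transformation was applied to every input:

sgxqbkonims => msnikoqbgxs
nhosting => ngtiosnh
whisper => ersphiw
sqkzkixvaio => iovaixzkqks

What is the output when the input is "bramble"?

Rule — reverse the string, then swap each adjacent pair of characters (1↔2, 3↔4, ...).
Working it through for "bramble": intermediate "elbmarb", final "lembrab".

lembrab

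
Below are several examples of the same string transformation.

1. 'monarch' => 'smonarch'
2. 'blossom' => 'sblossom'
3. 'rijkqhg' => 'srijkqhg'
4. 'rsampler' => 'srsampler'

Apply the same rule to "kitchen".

Looking at the pairs, the operation is to prepend "s".
Doing the same to "kitchen": "skitchen".

skitchen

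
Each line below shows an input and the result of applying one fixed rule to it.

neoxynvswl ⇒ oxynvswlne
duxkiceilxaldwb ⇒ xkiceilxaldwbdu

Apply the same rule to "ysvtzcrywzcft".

vtzcrywzcftys

The rule is to move the first 2 characters to the end (rotate left by 2).
Applying that to "ysvtzcrywzcft" gives "vtzcrywzcftys".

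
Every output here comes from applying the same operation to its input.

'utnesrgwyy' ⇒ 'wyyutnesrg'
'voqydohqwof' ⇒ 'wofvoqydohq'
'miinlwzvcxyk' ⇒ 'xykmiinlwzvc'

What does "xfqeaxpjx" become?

The rule is to move the last 3 characters to the front (rotate right by 3).
For "xfqeaxpjx" the result is "pjxxfqeax".

pjxxfqeax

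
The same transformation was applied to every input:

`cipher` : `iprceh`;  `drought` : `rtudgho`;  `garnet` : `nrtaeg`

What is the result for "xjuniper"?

ruxeijnp

Each output is the input with this applied: sort the characters into alphabetical order, then move the last 3 characters to the front (rotate right by 3).
Starting from "xjuniper": after the first operation, "eijnprux"; after the second, "ruxeijnp".
(Check on "garnet": → "aegnrt" → "nrtaeg" ✓)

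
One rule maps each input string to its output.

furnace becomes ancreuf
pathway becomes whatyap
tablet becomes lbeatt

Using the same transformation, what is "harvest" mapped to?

Looking at the pairs, the operation is to move the last 3 characters to the front (rotate right by 3), then take characters alternately from the front and the back (1st, last, 2nd, 2nd-last, ...).
Doing the same to "harvest": "evsrtah".

evsrtah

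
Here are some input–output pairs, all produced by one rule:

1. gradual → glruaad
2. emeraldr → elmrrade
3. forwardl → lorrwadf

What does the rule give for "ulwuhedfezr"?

fhlruuwzdee

Rule — sort the characters into alphabetical order, then move the first 3 characters to the end (rotate left by 3).
Working it through for "ulwuhedfezr": intermediate "deefhlruuwz", final "fhlruuwzdee".
(Check on "gradual": → "aadglru" → "glruaad" ✓)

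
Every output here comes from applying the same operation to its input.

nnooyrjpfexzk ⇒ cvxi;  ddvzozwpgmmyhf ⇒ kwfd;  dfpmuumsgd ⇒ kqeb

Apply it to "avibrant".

pylr

Looking at the pairs, the operation is to shift every letter 2 places backward in the alphabet (wrapping around), then keep only the last 4 characters.
Working it through for "avibrant": intermediate "ytgzpylr", final "pylr".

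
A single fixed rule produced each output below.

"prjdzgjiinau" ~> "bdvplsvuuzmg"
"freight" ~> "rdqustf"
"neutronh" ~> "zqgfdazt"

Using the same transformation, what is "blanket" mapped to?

Looking at the pairs, the operation is to shift every letter 12 places forward in the alphabet (wrapping around).
"blanket" → "nxmzwqf".

nxmzwqf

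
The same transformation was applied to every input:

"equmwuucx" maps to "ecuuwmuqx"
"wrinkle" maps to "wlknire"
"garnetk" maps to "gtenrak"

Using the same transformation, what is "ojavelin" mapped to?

oilevajn

The rule is to reverse the string, then swap the first and last characters.
Working it through for "ojavelin": intermediate "nilevajo", final "oilevajn".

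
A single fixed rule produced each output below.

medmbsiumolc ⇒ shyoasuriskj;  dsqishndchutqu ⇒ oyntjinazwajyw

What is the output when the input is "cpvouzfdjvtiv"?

uafljpbzobivb

Looking at the pairs, the operation is to shift every letter 6 places forward in the alphabet (wrapping around), then move the first 3 characters to the end (rotate left by 3).
On "cpvouzfdjvtiv": the first step gives "ivbuafljpbzob", and the second then gives "uafljpbzobivb".
(Check on "dsqishndchutqu": → "jywoyntjinazwa" → "oyntjinazwajyw" ✓)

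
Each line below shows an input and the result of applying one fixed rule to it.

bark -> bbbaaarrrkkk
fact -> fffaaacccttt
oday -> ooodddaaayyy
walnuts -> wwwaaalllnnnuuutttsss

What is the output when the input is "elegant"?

The transformation: repeat every character 3 times.
So "elegant" becomes "eeellleeegggaaannnttt".

eeellleeegggaaannnttt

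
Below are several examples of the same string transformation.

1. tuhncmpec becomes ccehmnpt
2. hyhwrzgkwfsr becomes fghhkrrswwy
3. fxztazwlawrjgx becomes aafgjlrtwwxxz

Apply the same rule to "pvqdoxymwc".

cdmopqvwx

The rule is to sort the characters into alphabetical order, then delete the last character.
Working it through for "pvqdoxymwc": intermediate "cdmopqvwxy", final "cdmopqvwx".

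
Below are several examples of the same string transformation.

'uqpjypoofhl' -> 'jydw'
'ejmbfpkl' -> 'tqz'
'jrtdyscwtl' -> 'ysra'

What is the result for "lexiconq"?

axc

The transformation: keep one character in every 3, starting at position 1 (positions 1st, 4th, 7th, ...), then shift every letter 11 places backward in the alphabet (wrapping around).
For "lexiconq" the result is "axc".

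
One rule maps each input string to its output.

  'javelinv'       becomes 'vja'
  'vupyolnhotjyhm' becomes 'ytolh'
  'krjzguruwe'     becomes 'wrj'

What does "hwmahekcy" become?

whc

Looking at the pairs, the operation is to sort the characters into reverse alphabetical order, then keep one character in every 3, starting at position 2 (positions 2nd, 5th, 8th, ...).
"hwmahekcy" → "ywmkhheca" → "whc".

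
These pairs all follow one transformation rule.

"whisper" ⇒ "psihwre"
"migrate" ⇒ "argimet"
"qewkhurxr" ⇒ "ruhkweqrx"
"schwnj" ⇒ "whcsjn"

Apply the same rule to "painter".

Rule — reverse the string, then move the first 2 characters to the end (rotate left by 2).
For "painter", step one produces "retniap"; step two turns that into "tniapre".
(Check on "migrate": → "etargim" → "argimet" ✓)

tniapre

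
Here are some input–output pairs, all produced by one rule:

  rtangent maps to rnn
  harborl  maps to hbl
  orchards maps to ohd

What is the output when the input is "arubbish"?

The pattern: keep one character in every 3, starting at position 1 (positions 1st, 4th, 7th, ...).
Doing the same to "arubbish": "abs".

abs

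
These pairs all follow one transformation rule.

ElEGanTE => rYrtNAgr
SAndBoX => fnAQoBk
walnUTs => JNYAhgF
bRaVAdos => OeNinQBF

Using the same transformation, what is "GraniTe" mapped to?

tENAVgR

Rule — shift every letter 13 places forward in the alphabet (wrapping around) — i.e. ROT13, then flip the case of every letter.
So "GraniTe" becomes "tENAVgR".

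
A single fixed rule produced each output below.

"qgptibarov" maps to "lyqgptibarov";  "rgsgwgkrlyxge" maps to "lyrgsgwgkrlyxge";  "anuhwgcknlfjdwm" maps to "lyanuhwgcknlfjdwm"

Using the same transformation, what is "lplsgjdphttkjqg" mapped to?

Looking at the pairs, the operation is to prepend "ly".
On "lplsgjdphttkjqg" that produces "lylplsgjdphttkjqg".

lylplsgjdphttkjqg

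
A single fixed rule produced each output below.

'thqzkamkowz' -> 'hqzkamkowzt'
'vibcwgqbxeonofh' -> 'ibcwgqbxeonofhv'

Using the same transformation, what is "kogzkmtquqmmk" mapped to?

In each case the input is transformed by: move the first character to the end.
Applying that to "kogzkmtquqmmk" gives "ogzkmtquqmmkk".

ogzkmtquqmmkk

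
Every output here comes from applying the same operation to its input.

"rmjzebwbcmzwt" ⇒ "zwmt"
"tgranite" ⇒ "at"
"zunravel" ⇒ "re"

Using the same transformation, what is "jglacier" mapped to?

ae

What's happening: keep one character in every 3, starting at position 1 (positions 1st, 4th, 7th, ...), then delete the first character.
For "jglacier", step one produces "jae"; step two turns that into "ae".
(Check on "tgranite": → "tat" → "at" ✓)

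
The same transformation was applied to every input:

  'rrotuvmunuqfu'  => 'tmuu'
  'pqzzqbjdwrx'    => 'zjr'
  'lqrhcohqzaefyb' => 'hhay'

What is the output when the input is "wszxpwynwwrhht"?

xywh

Rule — delete the first 2 characters, then keep one character in every 3, starting at position 2 (positions 2nd, 5th, 8th, ...).
Starting from "wszxpwynwwrhht": after the first operation, "zxpwynwwrhht"; after the second, "xywh".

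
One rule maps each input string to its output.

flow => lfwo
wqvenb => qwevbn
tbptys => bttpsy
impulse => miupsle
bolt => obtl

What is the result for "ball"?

Looking at the pairs, the operation is to swap each adjacent pair of characters (1↔2, 3↔4, ...).
So "ball" becomes "abll".

abll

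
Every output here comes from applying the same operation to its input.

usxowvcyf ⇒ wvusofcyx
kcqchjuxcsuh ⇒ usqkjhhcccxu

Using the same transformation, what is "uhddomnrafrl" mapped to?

ronmlhfddaur

Looking at the pairs, the operation is to sort the characters into reverse alphabetical order, then move the first 2 characters to the end (rotate left by 2).
On "uhddomnrafrl": the first step gives "urronmlhfdda", and the second then gives "ronmlhfddaur".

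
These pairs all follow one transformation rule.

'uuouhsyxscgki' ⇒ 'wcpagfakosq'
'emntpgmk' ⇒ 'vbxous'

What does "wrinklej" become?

What's happening: delete the first 2 characters, then shift every letter 8 places forward in the alphabet (wrapping around).
Applying that to "wrinklej" gives "qvstmr".

qvstmr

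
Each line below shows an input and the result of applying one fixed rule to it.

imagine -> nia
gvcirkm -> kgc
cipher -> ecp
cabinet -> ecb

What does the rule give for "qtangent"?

nqag

Rule — move the last 3 characters to the front (rotate right by 3), then keep every other character starting from the second (positions 2nd, 4th, 6th, ...).
On "qtangent": the first step gives "entqtang", and the second then gives "nqag".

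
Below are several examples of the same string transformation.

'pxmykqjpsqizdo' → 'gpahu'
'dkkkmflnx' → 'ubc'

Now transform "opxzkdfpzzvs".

fqwq

The transformation: shift every letter 9 places backward in the alphabet (wrapping around), then keep one character in every 3, starting at position 1 (positions 1st, 4th, 7th, ...).
So "opxzkdfpzzvs" becomes "fqwq".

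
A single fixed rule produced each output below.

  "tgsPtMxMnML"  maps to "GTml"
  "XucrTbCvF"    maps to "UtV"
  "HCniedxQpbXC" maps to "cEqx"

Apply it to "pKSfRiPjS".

krJ

In each case the input is transformed by: keep one character in every 3, starting at position 2 (positions 2nd, 5th, 8th, ...), then flip the case of every letter.
On "pKSfRiPjS": the first step gives "KRj", and the second then gives "krJ".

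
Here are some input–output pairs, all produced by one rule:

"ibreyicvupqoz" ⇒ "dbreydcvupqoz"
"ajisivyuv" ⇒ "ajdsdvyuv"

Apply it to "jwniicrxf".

jwnddcrxf

Each output is the input with this applied: replace every "i" with "d".
For "jwniicrxf" the result is "jwnddcrxf".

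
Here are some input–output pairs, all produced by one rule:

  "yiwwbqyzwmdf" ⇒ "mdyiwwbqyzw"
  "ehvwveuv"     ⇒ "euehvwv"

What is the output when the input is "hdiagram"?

rahdiag

Looking at the pairs, the operation is to delete the last character, then move the last 2 characters to the front (rotate right by 2).
On "hdiagram" that produces "rahdiag".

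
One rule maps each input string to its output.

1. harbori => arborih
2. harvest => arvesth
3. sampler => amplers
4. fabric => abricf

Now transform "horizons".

What's happening: move the first character to the end.
Applying that to "horizons" gives "orizonsh".

orizonsh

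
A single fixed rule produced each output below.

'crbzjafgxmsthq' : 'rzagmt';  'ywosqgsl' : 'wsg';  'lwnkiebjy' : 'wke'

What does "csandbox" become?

snb

The transformation: keep every other character starting from the second (positions 2nd, 4th, 6th, ...), then delete the last character.
Applying that to "csandbox" gives "snb".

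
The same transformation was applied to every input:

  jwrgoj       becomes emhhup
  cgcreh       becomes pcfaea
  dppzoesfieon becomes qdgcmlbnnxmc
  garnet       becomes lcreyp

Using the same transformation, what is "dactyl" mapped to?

What's happening: shift every letter 2 places backward in the alphabet (wrapping around), then swap the front and back halves of the string.
So "dactyl" becomes "rwjbya".

rwjbya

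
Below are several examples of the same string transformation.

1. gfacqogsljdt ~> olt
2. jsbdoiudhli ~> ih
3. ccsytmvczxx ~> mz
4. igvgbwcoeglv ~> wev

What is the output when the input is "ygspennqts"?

nt

The rule is to delete the first 3 characters, then keep one character in every 3, starting at position 3 (positions 3rd, 6th, 9th, ...).
For "ygspennqts" the result is "nt".
(Check on "gfacqogsljdt": → "cqogsljdt" → "olt" ✓)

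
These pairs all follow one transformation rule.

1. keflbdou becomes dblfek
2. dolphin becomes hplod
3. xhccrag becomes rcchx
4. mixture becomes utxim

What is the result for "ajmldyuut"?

uydlmja

The transformation: delete the last 2 characters, then reverse the string.
On "ajmldyuut" that produces "uydlmja".
(Check on "mixture": → "mixtu" → "utxim" ✓)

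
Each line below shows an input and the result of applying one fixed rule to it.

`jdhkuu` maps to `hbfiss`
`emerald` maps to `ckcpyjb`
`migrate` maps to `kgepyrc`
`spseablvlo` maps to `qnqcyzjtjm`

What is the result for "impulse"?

The rule is to shift every letter 2 places backward in the alphabet (wrapping around).
On "impulse" that produces "gknsjqc".

gknsjqc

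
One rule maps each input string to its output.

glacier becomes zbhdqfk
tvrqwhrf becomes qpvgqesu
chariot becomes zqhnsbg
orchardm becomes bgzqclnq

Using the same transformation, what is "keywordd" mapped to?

What's happening: move the first 2 characters to the end (rotate left by 2), then shift every letter 1 place backward in the alphabet (wrapping around).
"keywordd" → "yworddke" → "xvnqccjd".

xvnqccjd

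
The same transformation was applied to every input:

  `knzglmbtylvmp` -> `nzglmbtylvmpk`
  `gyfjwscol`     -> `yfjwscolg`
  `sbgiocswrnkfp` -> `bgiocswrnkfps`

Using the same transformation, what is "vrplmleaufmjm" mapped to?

Rule — move the first character to the end.
On "vrplmleaufmjm" that produces "rplmleaufmjmv".

rplmleaufmjmv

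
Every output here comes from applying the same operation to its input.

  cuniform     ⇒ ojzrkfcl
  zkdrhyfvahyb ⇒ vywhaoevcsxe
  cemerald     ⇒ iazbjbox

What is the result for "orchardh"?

aelozexo

Looking at the pairs, the operation is to move the last 2 characters to the front (rotate right by 2), then shift every letter 3 places backward in the alphabet (wrapping around).
So "orchardh" becomes "aelozexo".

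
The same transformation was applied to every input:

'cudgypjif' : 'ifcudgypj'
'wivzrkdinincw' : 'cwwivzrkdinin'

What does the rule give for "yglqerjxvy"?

vyyglqerjx

The pattern: move the last 2 characters to the front (rotate right by 2).
Doing the same to "yglqerjxvy": "vyyglqerjx".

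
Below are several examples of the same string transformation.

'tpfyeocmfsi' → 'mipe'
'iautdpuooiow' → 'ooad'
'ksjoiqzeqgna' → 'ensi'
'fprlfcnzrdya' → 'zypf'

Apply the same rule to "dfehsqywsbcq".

What's happening: keep one character in every 3, starting at position 2 (positions 2nd, 5th, 8th, ...), then swap the front and back halves of the string.
For "dfehsqywsbcq", step one produces "fswc"; step two turns that into "wcfs".
(Check on "tpfyeocmfsi": → "pemi" → "mipe" ✓)

wcfs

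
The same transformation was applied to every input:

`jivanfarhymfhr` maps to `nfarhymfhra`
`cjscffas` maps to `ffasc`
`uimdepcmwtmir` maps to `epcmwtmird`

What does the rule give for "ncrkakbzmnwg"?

akbzmnwgk

In each case the input is transformed by: delete the first 3 characters, then move the first character to the end.
Starting from "ncrkakbzmnwg": after the first operation, "kakbzmnwg"; after the second, "akbzmnwgk".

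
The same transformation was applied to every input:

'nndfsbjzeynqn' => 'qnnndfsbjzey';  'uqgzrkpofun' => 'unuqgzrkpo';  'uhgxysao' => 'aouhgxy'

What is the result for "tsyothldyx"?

In each case the input is transformed by: move the last 2 characters to the front (rotate right by 2), then delete the last character.
Doing the same to "tsyothldyx": "yxtsyothl".

yxtsyothl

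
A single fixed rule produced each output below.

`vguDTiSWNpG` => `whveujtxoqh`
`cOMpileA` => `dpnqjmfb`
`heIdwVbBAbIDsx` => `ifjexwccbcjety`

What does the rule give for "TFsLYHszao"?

The pattern: shift every letter 1 place forward in the alphabet (wrapping around), then convert every letter to lowercase.
On "TFsLYHszao": the first step gives "UGtMZItabp", and the second then gives "ugtmzitabp".

ugtmzitabp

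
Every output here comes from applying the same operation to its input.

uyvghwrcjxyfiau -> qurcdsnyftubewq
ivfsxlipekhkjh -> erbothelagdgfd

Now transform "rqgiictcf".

nmceeypyb

The rule is to shift every letter 4 places backward in the alphabet (wrapping around).
Doing the same to "rqgiictcf": "nmceeypyb".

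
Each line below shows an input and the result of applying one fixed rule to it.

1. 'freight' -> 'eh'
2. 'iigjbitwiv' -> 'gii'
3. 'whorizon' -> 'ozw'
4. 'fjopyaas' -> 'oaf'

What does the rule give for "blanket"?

The pattern: move the first character to the end, then keep one character in every 3, starting at position 2 (positions 2nd, 5th, 8th, ...).
Applying both steps to "blanket": "lanketb", then "ae".

ae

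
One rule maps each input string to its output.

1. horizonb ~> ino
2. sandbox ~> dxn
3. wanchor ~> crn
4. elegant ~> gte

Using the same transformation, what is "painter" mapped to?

nri

What's happening: move the first 3 characters to the end (rotate left by 3), then keep one character in every 3, starting at position 1 (positions 1st, 4th, 7th, ...).
On "painter": the first step gives "nterpai", and the second then gives "nri".
(Check on "sandbox": → "dboxsan" → "dxn" ✓)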